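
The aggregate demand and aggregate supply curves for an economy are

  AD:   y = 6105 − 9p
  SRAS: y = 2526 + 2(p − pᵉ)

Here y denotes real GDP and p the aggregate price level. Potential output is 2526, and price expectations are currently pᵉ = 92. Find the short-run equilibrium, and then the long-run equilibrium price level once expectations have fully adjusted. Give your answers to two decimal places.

Short run: with pᵉ = 92, SRAS is y = 2342 + 2p. Setting AD = SRAS gives 3763 = 11p, so p = 342.09 and y = 6105 − 9p = 3026.18.
Output 3026.18 is above potential 2526, so over time expected prices rise and SRAS shifts left until y returns to 2526.
Long run: y = 2526 on the AD curve gives 2526 = 6105 − 9p, so p = 397.67.

Short run: p = 342.09, y = 3026.18. Long run: p = 397.67.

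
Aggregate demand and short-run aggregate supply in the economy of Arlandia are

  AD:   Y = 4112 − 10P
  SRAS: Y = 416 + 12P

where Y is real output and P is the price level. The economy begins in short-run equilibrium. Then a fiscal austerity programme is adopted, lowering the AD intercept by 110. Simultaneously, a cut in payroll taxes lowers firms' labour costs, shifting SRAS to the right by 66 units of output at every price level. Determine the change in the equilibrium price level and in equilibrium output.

ΔP = -8, ΔY = -30

After both shocks: AD is Y = 4002 − 10P and SRAS is Y = 482 + 12P.
Setting them equal: 3520 = 22P, so P = 160.
Y = 4002 − 10·160 = 2402.
Initially P = 168, Y = 2432, so ΔP = -8 and ΔY = -30.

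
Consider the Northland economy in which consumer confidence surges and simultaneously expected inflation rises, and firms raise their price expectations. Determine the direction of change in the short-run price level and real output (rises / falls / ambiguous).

Price level: rises; output: ambiguous

The first event is a positive demand shock: AD shifts right, which by itself pushes P up and Y up.
The second is an adverse supply shock: SRAS shifts left, which by itself pushes P up and Y down.
Both shocks push P up, so P rises. The two shocks push Y in opposite directions, so the effect on Y is ambiguous.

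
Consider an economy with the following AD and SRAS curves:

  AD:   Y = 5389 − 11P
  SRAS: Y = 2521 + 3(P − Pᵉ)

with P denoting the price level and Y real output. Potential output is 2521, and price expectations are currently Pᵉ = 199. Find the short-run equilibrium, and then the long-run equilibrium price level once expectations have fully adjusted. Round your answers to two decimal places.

Short run: P = 247.50, Y = 2666.50. Long run: P = 260.73.

Short run: with Pᵉ = 199, SRAS is Y = 1924 + 3P. Setting AD = SRAS gives 3465 = 14P, so P = 247.50 and Y = 5389 − 11P = 2666.50.
Output 2666.50 is above potential 2521, so over time expected prices rise and SRAS shifts left until Y returns to 2521.
Long run: Y = 2521 on the AD curve gives 2521 = 5389 − 11P, so P = 260.73.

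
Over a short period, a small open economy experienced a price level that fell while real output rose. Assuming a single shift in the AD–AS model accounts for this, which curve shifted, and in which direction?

SRAS shifted right

P fell and Y rose. An AD shift moves P and Y in the same direction; an SRAS shift moves them in opposite directions.
Here P and Y moved in opposite directions, so the SRAS curve shifted.
Since Y rose, SRAS shifted right.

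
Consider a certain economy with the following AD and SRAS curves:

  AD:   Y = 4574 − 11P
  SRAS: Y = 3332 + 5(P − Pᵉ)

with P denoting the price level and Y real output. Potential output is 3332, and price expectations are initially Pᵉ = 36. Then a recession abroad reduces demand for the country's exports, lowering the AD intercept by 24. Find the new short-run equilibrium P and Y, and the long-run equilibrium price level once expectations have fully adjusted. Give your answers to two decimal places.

AD shifts left: new AD is Y = 4550 − 11P. With Pᵉ = 36, SRAS is Y = 3152 + 5P.
Short run: 4550 − 11P = 3152 + 5P gives 1398 = 16P, so P = 87.38 and Y = 4550 − 11P = 3588.88.
Y = 3588.88 is above potential 3332; expectations adjust and SRAS shifts left until Y = 3332.
Long run: on the new AD curve, 3332 = 4550 − 11P gives P = 110.73.

Short run: P = 87.38, Y = 3588.88. Long run: P = 110.73.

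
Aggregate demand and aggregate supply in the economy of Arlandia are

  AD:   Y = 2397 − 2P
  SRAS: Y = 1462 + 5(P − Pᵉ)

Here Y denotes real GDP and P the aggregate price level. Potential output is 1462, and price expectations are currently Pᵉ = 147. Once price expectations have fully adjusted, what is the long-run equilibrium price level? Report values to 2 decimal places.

Short run: with Pᵉ = 147, SRAS is Y = 727 + 5P. Setting AD = SRAS gives 1670 = 7P, so P = 238.57 and Y = 2397 − 2P = 1919.86.
Output 1919.86 is above potential 1462, so over time expected prices rise and SRAS shifts left until Y returns to 1462.
Long run: Y = 1462 on the AD curve gives 1462 = 2397 − 2P, so P = 467.50.

Long-run P = 467.50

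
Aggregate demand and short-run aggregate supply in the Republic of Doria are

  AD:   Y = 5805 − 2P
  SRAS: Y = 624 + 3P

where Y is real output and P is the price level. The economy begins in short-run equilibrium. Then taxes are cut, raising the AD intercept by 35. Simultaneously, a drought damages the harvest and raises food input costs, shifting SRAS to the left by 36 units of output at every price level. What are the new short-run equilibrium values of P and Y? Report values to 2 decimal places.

P = 1050.40, Y = 3739.20

After both shocks: AD is Y = 5840 − 2P and SRAS is Y = 588 + 3P.
Setting them equal: 5252 = 5P, so P = 1050.40.
Substituting into AD, Y = 3739.20.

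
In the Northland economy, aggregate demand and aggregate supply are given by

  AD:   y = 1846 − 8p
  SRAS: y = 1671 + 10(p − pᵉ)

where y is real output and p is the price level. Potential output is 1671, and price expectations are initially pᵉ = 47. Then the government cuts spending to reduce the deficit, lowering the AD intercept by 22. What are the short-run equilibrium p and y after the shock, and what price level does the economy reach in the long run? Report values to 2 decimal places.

AD shifts left: new AD is y = 1824 − 8p. With pᵉ = 47, SRAS is y = 1201 + 10p.
Short run: 1824 − 8p = 1201 + 10p gives 623 = 18p, so p = 34.61 and y = 1824 − 8p = 1547.11.
y = 1547.11 is below potential 1671; expectations adjust and SRAS shifts right until y = 1671.
Long run: on the new AD curve, 1671 = 1824 − 8p gives p = 19.13.

Short run: p = 34.61, y = 1547.11. Long run: p = 19.13.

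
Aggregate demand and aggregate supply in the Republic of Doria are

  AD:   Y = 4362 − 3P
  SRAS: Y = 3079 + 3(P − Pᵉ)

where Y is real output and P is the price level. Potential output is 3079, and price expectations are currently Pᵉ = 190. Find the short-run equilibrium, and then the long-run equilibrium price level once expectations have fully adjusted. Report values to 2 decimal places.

Short run: with Pᵉ = 190, SRAS is Y = 2509 + 3P. Setting AD = SRAS gives 1853 = 6P, so P = 308.83 and Y = 4362 − 3P = 3435.50.
Output 3435.50 is above potential 3079, so over time expected prices rise and SRAS shifts left until Y returns to 3079.
Long run: Y = 3079 on the AD curve gives 3079 = 4362 − 3P, so P = 427.67.

Short run: P = 308.83, Y = 3435.50. Long run: P = 427.67.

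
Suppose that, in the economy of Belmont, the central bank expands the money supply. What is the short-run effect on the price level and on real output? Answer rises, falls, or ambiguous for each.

This is a positive demand shock: AD shifts right.
Moving along the upward-sloping SRAS curve, P rises and Y rises.

Price level: rises; output: rises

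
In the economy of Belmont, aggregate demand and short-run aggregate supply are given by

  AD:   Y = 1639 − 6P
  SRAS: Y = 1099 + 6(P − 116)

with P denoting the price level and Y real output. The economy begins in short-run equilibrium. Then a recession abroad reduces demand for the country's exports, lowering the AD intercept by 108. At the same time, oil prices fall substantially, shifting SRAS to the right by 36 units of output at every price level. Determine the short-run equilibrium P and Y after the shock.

P = 91, Y = 985

After both shocks: AD is Y = 1531 − 6P and SRAS is Y = 439 + 6P.
Setting them equal: 1092 = 12P, so P = 91.
Y = 1531 − 6·91 = 985.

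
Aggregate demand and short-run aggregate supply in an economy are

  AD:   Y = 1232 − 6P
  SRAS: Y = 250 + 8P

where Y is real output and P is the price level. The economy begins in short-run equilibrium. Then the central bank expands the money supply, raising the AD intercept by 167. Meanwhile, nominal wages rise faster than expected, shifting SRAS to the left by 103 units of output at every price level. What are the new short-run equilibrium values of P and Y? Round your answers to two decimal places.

P = 89.43, Y = 862.43

After both shocks: AD is Y = 1399 − 6P and SRAS is Y = 147 + 8P.
Setting them equal: 1252 = 14P, so P = 89.43.
Substituting into AD, Y = 862.43.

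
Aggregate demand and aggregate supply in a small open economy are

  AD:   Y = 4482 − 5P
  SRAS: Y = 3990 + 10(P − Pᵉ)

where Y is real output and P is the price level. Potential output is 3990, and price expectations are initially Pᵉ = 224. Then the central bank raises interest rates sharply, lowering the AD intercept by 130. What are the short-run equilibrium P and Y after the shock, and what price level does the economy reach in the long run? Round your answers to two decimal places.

Short run: P = 173.47, Y = 3484.67. Long run: P = 72.40.

AD shifts left: new AD is Y = 4352 − 5P. With Pᵉ = 224, SRAS is Y = 1750 + 10P.
Short run: 4352 − 5P = 1750 + 10P gives 2602 = 15P, so P = 173.47 and Y = 4352 − 5P = 3484.67.
Y = 3484.67 is below potential 3990; expectations adjust and SRAS shifts right until Y = 3990.
Long run: on the new AD curve, 3990 = 4352 − 5P gives P = 72.40.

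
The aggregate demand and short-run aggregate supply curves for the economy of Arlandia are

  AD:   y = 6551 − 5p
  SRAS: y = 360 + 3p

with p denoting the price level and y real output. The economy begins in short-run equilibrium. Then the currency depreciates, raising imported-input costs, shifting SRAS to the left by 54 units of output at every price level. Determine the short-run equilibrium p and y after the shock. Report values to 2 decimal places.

This is a negative supply shock: SRAS shifts left.
New SRAS: y = 306 + 3p.
Set AD = SRAS: 6551 − 5p = 306 + 3p, so 6245 = 8p and p = 780.63.
Substituting into AD, y = 2647.88.

p = 780.63, y = 2647.88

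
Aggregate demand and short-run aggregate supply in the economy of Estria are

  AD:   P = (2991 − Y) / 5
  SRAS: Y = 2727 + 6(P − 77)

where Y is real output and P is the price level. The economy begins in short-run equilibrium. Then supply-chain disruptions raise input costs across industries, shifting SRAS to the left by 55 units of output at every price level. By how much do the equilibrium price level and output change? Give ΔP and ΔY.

This is a negative supply shock: SRAS shifts left.
New SRAS: Y = 2210 + 6P.
Set AD = SRAS: 2991 − 5P = 2210 + 6P, so 781 = 11P and P = 71.
Y = 2991 − 5·71 = 2636.
Initially P = 66, Y = 2661, so ΔP = +5 and ΔY = -25.

ΔP = +5, ΔY = -25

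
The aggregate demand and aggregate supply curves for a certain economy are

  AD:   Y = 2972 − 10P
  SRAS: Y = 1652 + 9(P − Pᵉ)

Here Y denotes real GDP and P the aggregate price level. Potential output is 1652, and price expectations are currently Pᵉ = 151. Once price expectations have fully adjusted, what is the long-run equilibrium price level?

Short run: with Pᵉ = 151, SRAS is Y = 293 + 9P. Setting AD = SRAS gives 2679 = 19P, so P = 141 and Y = 2972 − 10·141 = 1562.
Output 1562 is below potential 1652, so over time expected prices fall and SRAS shifts right until Y returns to 1652.
Long run: Y = 1652 on the AD curve gives 1652 = 2972 − 10P, so P = 132.

Long-run P = 132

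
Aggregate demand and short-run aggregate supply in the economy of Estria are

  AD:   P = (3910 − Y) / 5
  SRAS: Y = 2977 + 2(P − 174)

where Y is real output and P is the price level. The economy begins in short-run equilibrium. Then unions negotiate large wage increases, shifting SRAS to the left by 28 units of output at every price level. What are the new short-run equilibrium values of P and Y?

P = 187, Y = 2975

This is a negative supply shock: SRAS shifts left.
New SRAS: Y = 2601 + 2P.
Set AD = SRAS: 3910 − 5P = 2601 + 2P, so 1309 = 7P and P = 187.
Y = 3910 − 5·187 = 2975.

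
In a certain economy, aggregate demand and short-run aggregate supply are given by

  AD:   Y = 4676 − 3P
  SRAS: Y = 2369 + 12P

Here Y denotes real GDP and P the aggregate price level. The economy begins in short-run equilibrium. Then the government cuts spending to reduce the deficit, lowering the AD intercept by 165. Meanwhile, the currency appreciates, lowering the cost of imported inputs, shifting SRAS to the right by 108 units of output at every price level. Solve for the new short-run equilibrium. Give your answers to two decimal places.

P = 135.60, Y = 4104.20

After both shocks: AD is Y = 4511 − 3P and SRAS is Y = 2477 + 12P.
Setting them equal: 2034 = 15P, so P = 135.60.
Substituting into AD, Y = 4104.20.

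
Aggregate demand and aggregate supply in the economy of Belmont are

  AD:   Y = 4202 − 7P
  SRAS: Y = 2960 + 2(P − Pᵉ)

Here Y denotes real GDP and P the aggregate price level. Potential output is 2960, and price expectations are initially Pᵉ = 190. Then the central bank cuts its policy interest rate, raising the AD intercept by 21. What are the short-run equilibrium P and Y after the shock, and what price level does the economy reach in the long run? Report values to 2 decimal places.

AD shifts right: new AD is Y = 4223 − 7P. With Pᵉ = 190, SRAS is Y = 2580 + 2P.
Short run: 4223 − 7P = 2580 + 2P gives 1643 = 9P, so P = 182.56 and Y = 4223 − 7P = 2945.11.
Y = 2945.11 is below potential 2960; expectations adjust and SRAS shifts right until Y = 2960.
Long run: on the new AD curve, 2960 = 4223 − 7P gives P = 180.43.

Short run: P = 182.56, Y = 2945.11. Long run: P = 180.43.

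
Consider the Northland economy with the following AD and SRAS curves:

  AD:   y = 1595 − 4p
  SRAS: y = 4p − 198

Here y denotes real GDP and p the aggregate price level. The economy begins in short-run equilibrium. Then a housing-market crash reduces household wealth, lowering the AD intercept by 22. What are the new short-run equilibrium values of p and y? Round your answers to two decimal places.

p = 221.38, y = 687.50

This is a negative demand shock: AD shifts left.
New AD: y = 1573 − 4p.
Set AD = SRAS: 1573 − 4p = 4p − 198, so 1771 = 8p and p = 221.38.
Substituting into AD, y = 687.50.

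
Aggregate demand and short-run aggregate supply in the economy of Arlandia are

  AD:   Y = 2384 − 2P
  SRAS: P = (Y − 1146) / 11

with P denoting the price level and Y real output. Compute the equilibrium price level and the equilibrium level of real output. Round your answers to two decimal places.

P = 95.23, Y = 2193.54

Rearrange SRAS to Y = 1146 + 11P.
Set AD = SRAS: 2384 − 2P = 1146 + 11P, so 1238 = 13P and P = 95.23.
Substituting into AD, Y = 2384 − 2P = 2193.54.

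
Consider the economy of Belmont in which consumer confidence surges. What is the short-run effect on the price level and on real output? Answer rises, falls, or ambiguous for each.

This is a positive demand shock: AD shifts right.
Moving along the upward-sloping SRAS curve, P rises and Y rises.

Price level: rises; output: rises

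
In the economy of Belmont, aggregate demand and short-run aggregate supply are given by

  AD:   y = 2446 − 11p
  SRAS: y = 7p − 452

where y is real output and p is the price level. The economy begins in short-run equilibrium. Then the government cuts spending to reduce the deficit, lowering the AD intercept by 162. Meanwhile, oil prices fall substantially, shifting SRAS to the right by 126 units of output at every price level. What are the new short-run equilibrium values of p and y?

After both shocks: AD is y = 2284 − 11p and SRAS is y = 7p − 326.
Setting them equal: 2610 = 18p, so p = 145.
y = 2284 − 11·145 = 689.

p = 145, y = 689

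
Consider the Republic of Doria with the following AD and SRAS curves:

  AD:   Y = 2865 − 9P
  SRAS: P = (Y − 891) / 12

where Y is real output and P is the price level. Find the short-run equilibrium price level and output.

P = 94, Y = 2019

Rearrange SRAS to Y = 891 + 12P.
Set AD = SRAS: 2865 − 9P = 891 + 12P, so 1974 = 21P and P = 94.
Then Y = 2865 − 9·94 = 2019.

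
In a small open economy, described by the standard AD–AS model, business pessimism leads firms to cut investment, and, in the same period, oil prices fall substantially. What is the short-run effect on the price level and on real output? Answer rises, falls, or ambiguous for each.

Price level: falls; output: ambiguous

The first event is a negative demand shock: AD shifts left, which by itself pushes P down and Y down.
The second is a favourable supply shock: SRAS shifts right, which by itself pushes P down and Y up.
Both shocks push P down, so P falls. The two shocks push Y in opposite directions, so the effect on Y is ambiguous.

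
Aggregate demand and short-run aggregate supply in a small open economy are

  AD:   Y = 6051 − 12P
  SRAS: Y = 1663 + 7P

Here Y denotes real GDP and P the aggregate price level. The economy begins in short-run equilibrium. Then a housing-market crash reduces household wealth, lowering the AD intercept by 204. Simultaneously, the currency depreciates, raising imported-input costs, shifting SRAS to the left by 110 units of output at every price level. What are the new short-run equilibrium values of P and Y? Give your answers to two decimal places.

P = 226.00, Y = 3135.00

After both shocks: AD is Y = 5847 − 12P and SRAS is Y = 1553 + 7P.
Setting them equal: 4294 = 19P, so P = 226.00.
Substituting into AD, Y = 3135.00.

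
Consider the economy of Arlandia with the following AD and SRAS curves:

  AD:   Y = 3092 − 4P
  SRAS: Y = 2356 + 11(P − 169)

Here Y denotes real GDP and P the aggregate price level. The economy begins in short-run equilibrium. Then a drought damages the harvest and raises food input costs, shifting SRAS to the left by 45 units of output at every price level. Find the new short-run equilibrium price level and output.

P = 176, Y = 2388

This is a negative supply shock: SRAS shifts left.
New SRAS: Y = 452 + 11P.
Set AD = SRAS: 3092 − 4P = 452 + 11P, so 2640 = 15P and P = 176.
Y = 3092 − 4·176 = 2388.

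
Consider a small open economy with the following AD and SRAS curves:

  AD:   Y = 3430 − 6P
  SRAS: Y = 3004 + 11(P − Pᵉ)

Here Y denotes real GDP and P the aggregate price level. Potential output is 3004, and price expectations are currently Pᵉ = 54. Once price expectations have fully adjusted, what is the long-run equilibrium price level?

Long-run P = 71

Short run: with Pᵉ = 54, SRAS is Y = 2410 + 11P. Setting AD = SRAS gives 1020 = 17P, so P = 60 and Y = 3430 − 6·60 = 3070.
Output 3070 is above potential 3004, so over time expected prices rise and SRAS shifts left until Y returns to 3004.
Long run: Y = 3004 on the AD curve gives 3004 = 3430 − 6P, so P = 71.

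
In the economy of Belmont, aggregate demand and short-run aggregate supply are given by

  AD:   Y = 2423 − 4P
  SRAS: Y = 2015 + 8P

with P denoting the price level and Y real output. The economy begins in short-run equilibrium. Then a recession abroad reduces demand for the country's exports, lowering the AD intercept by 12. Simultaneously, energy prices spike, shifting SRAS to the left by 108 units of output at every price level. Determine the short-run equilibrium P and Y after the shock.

P = 42, Y = 2243

After both shocks: AD is Y = 2411 − 4P and SRAS is Y = 1907 + 8P.
Setting them equal: 504 = 12P, so P = 42.
Y = 2411 − 4·42 = 2243.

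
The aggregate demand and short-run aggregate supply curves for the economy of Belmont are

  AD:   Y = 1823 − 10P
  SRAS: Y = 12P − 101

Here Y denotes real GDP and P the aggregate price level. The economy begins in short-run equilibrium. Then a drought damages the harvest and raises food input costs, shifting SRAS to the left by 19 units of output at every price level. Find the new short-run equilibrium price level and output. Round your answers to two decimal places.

P = 88.32, Y = 939.82

This is a negative supply shock: SRAS shifts left.
New SRAS: Y = 12P − 120.
Set AD = SRAS: 1823 − 10P = 12P − 120, so 1943 = 22P and P = 88.32.
Substituting into AD, Y = 939.82.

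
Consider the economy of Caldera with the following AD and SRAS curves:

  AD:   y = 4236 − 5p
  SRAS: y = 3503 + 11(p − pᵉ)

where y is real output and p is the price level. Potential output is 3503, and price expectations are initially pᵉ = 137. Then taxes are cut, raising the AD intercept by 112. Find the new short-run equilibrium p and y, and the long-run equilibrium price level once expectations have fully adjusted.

Short run: p = 147, y = 3613. Long run: p = 169.

AD shifts right: new AD is y = 4348 − 5p. With pᵉ = 137, SRAS is y = 1996 + 11p.
Short run: 4348 − 5p = 1996 + 11p gives 2352 = 16p, so p = 147 and y = 4348 − 5·147 = 3613.
y = 3613 is above potential 3503; expectations adjust and SRAS shifts left until y = 3503.
Long run: on the new AD curve, 3503 = 4348 − 5p gives p = 169.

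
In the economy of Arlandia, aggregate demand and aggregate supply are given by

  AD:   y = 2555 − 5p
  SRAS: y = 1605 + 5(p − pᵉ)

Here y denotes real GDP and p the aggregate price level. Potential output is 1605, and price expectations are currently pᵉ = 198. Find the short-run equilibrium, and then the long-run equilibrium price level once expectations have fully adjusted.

Short run: p = 194, y = 1585. Long run: p = 190.

Short run: with pᵉ = 198, SRAS is y = 615 + 5p. Setting AD = SRAS gives 1940 = 10p, so p = 194 and y = 2555 − 5·194 = 1585.
Output 1585 is below potential 1605, so over time expected prices fall and SRAS shifts right until y returns to 1605.
Long run: y = 1605 on the AD curve gives 1605 = 2555 − 5p, so p = 190.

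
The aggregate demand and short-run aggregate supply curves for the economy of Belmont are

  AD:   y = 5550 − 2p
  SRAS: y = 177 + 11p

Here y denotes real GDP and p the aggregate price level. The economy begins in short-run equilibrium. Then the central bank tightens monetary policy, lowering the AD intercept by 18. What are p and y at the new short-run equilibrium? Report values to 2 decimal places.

p = 411.92, y = 4708.15

This is a negative demand shock: AD shifts left.
New AD: y = 5532 − 2p.
Set AD = SRAS: 5532 − 2p = 177 + 11p, so 5355 = 13p and p = 411.92.
Substituting into AD, y = 4708.15.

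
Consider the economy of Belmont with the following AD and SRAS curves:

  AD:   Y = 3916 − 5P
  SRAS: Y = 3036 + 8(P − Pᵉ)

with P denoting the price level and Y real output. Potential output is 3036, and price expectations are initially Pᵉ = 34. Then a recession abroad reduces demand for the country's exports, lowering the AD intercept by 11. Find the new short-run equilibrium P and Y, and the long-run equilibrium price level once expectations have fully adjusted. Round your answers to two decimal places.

AD shifts left: new AD is Y = 3905 − 5P. With Pᵉ = 34, SRAS is Y = 2764 + 8P.
Short run: 3905 − 5P = 2764 + 8P gives 1141 = 13P, so P = 87.77 and Y = 3905 − 5P = 3466.15.
Y = 3466.15 is above potential 3036; expectations adjust and SRAS shifts left until Y = 3036.
Long run: on the new AD curve, 3036 = 3905 − 5P gives P = 173.80.

Short run: P = 87.77, Y = 3466.15. Long run: P = 173.80.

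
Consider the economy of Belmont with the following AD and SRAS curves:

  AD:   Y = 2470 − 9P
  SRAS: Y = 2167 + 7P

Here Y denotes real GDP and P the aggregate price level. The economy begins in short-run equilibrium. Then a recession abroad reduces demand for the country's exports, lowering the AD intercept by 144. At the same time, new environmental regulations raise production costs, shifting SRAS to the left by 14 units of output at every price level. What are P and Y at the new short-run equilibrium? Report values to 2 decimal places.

After both shocks: AD is Y = 2326 − 9P and SRAS is Y = 2153 + 7P.
Setting them equal: 173 = 16P, so P = 10.81.
Substituting into AD, Y = 2228.69.

P = 10.81, Y = 2228.69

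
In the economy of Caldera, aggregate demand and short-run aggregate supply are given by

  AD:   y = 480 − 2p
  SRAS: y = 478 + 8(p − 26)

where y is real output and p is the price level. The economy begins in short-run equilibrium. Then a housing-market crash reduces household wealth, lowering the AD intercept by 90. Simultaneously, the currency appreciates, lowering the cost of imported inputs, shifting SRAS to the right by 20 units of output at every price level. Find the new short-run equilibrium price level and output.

After both shocks: AD is y = 390 − 2p and SRAS is y = 290 + 8p.
Setting them equal: 100 = 10p, so p = 10.
y = 390 − 2·10 = 370.

p = 10, y = 370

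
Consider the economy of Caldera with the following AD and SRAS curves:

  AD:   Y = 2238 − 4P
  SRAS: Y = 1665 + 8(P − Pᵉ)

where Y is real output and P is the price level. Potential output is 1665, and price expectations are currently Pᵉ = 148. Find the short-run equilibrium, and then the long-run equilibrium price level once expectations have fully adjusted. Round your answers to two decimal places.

Short run: with Pᵉ = 148, SRAS is Y = 481 + 8P. Setting AD = SRAS gives 1757 = 12P, so P = 146.42 and Y = 2238 − 4P = 1652.33.
Output 1652.33 is below potential 1665, so over time expected prices fall and SRAS shifts right until Y returns to 1665.
Long run: Y = 1665 on the AD curve gives 1665 = 2238 − 4P, so P = 143.25.

Short run: P = 146.42, Y = 1652.33. Long run: P = 143.25.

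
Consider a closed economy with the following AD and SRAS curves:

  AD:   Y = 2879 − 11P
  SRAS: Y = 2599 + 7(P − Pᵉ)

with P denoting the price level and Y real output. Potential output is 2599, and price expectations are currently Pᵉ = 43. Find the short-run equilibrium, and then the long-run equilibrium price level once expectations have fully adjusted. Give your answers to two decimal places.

Short run: with Pᵉ = 43, SRAS is Y = 2298 + 7P. Setting AD = SRAS gives 581 = 18P, so P = 32.28 and Y = 2879 − 11P = 2523.94.
Output 2523.94 is below potential 2599, so over time expected prices fall and SRAS shifts right until Y returns to 2599.
Long run: Y = 2599 on the AD curve gives 2599 = 2879 − 11P, so P = 25.45.

Short run: P = 32.28, Y = 2523.94. Long run: P = 25.45.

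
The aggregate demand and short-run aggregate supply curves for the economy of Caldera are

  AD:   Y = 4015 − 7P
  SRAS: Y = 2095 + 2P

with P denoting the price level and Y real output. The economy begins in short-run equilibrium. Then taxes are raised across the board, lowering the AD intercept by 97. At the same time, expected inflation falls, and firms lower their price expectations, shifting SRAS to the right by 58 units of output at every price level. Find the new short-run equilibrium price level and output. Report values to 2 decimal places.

After both shocks: AD is Y = 3918 − 7P and SRAS is Y = 2153 + 2P.
Setting them equal: 1765 = 9P, so P = 196.11.
Substituting into AD, Y = 2545.22.

P = 196.11, Y = 2545.22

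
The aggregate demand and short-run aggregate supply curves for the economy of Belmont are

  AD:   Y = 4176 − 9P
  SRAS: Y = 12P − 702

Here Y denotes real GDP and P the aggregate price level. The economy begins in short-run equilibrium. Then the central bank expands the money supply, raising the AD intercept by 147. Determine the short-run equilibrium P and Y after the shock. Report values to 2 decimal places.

This is a positive demand shock: AD shifts right.
New AD: Y = 4323 − 9P.
Set AD = SRAS: 4323 − 9P = 12P − 702, so 5025 = 21P and P = 239.29.
Substituting into AD, Y = 2169.43.

P = 239.29, Y = 2169.43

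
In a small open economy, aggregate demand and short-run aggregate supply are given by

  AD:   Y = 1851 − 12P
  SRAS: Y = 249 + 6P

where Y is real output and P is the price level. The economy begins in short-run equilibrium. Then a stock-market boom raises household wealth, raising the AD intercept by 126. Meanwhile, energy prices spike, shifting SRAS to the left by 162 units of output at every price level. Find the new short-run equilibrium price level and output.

After both shocks: AD is Y = 1977 − 12P and SRAS is Y = 87 + 6P.
Setting them equal: 1890 = 18P, so P = 105.
Y = 1977 − 12·105 = 717.

P = 105, Y = 717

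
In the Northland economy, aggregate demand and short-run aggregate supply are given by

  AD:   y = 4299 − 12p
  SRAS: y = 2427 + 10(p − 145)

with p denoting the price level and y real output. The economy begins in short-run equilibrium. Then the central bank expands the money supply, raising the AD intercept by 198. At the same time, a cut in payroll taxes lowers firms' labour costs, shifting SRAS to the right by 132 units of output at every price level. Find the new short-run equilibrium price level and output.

p = 154, y = 2649

After both shocks: AD is y = 4497 − 12p and SRAS is y = 1109 + 10p.
Setting them equal: 3388 = 22p, so p = 154.
y = 4497 − 12·154 = 2649.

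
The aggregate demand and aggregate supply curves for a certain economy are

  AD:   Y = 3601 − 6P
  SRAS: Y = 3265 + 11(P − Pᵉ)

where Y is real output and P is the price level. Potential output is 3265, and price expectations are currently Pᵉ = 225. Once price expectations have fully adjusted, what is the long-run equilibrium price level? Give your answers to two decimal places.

Long-run P = 56.00

Short run: with Pᵉ = 225, SRAS is Y = 790 + 11P. Setting AD = SRAS gives 2811 = 17P, so P = 165.35 and Y = 3601 − 6P = 2608.88.
Output 2608.88 is below potential 3265, so over time expected prices fall and SRAS shifts right until Y returns to 3265.
Long run: Y = 3265 on the AD curve gives 3265 = 3601 − 6P, so P = 56.00.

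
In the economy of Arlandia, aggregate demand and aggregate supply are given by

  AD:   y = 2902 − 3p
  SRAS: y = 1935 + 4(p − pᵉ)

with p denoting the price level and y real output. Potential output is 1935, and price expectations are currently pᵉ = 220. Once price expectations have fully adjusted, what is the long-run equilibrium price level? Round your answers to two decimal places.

Long-run p = 322.33

Short run: with pᵉ = 220, SRAS is y = 1055 + 4p. Setting AD = SRAS gives 1847 = 7p, so p = 263.86 and y = 2902 − 3p = 2110.43.
Output 2110.43 is above potential 1935, so over time expected prices rise and SRAS shifts left until y returns to 1935.
Long run: y = 1935 on the AD curve gives 1935 = 2902 − 3p, so p = 322.33.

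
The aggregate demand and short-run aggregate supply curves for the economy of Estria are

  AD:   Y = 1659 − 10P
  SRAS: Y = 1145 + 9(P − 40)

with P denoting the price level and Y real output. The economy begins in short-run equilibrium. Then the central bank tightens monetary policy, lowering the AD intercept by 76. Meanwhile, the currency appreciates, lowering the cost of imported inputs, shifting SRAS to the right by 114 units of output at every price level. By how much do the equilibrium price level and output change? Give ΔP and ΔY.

After both shocks: AD is Y = 1583 − 10P and SRAS is Y = 899 + 9P.
Setting them equal: 684 = 19P, so P = 36.
Y = 1583 − 10·36 = 1223.
Initially P = 46, Y = 1199, so ΔP = -10 and ΔY = +24.

ΔP = -10, ΔY = +24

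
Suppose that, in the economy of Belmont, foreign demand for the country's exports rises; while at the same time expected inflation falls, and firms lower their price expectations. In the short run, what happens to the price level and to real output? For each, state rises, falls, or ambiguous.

The first event is a positive demand shock: AD shifts right, which by itself pushes P up and Y up.
The second is a favourable supply shock: SRAS shifts right, which by itself pushes P down and Y up.
The two shocks push P in opposite directions, so the effect on P is ambiguous. Both shocks push Y up, so Y rises.

Price level: ambiguous; output: rises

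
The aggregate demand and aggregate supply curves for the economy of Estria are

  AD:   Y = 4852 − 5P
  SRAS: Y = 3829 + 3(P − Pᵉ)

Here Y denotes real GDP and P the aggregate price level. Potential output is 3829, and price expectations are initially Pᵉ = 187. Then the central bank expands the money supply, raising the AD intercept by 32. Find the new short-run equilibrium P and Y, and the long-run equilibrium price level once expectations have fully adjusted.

AD shifts right: new AD is Y = 4884 − 5P. With Pᵉ = 187, SRAS is Y = 3268 + 3P.
Short run: 4884 − 5P = 3268 + 3P gives 1616 = 8P, so P = 202 and Y = 4884 − 5·202 = 3874.
Y = 3874 is above potential 3829; expectations adjust and SRAS shifts left until Y = 3829.
Long run: on the new AD curve, 3829 = 4884 − 5P gives P = 211.

Short run: P = 202, Y = 3874. Long run: P = 211.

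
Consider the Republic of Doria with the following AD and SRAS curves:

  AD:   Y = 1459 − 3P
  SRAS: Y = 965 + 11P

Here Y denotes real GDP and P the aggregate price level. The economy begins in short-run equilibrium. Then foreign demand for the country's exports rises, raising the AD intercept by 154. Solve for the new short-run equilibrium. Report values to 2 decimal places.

This is a positive demand shock: AD shifts right.
New AD: Y = 1613 − 3P.
Set AD = SRAS: 1613 − 3P = 965 + 11P, so 648 = 14P and P = 46.29.
Substituting into AD, Y = 1474.14.

P = 46.29, Y = 1474.14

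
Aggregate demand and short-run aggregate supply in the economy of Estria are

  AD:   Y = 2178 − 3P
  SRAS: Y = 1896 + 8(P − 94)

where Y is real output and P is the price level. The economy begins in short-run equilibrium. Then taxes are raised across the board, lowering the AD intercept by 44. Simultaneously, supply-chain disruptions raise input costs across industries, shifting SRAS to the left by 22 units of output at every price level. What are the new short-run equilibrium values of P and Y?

P = 92, Y = 1858

After both shocks: AD is Y = 2134 − 3P and SRAS is Y = 1122 + 8P.
Setting them equal: 1012 = 11P, so P = 92.
Y = 2134 − 3·92 = 1858.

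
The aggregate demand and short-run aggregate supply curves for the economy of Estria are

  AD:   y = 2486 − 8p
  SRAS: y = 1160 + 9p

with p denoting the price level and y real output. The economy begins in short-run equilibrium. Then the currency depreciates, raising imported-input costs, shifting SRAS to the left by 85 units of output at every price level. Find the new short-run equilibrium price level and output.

This is a negative supply shock: SRAS shifts left.
New SRAS: y = 1075 + 9p.
Set AD = SRAS: 2486 − 8p = 1075 + 9p, so 1411 = 17p and p = 83.
y = 2486 − 8·83 = 1822.

p = 83, y = 1822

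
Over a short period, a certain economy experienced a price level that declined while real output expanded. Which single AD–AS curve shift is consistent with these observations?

SRAS shifted right

P fell and Y rose. An AD shift moves P and Y in the same direction; an SRAS shift moves them in opposite directions.
Here P and Y moved in opposite directions, so the SRAS curve shifted.
Since Y rose, SRAS shifted right.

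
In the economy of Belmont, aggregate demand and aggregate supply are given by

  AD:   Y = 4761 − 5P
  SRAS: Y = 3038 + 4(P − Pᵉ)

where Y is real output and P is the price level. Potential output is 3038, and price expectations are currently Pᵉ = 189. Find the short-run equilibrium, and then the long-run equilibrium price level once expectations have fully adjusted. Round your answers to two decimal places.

Short run: with Pᵉ = 189, SRAS is Y = 2282 + 4P. Setting AD = SRAS gives 2479 = 9P, so P = 275.44 and Y = 4761 − 5P = 3383.78.
Output 3383.78 is above potential 3038, so over time expected prices rise and SRAS shifts left until Y returns to 3038.
Long run: Y = 3038 on the AD curve gives 3038 = 4761 − 5P, so P = 344.60.

Short run: P = 275.44, Y = 3383.78. Long run: P = 344.60.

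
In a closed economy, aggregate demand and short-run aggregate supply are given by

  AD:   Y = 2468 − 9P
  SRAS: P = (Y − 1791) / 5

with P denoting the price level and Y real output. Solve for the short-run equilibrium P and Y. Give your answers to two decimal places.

Rearrange SRAS to Y = 1791 + 5P.
Set AD = SRAS: 2468 − 9P = 1791 + 5P, so 677 = 14P and P = 48.36.
Substituting into AD, Y = 2468 − 9P = 2032.79.

P = 48.36, Y = 2032.79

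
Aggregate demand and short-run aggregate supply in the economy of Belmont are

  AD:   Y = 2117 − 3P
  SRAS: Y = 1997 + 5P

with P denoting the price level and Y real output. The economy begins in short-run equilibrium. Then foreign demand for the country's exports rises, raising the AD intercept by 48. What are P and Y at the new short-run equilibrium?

This is a positive demand shock: AD shifts right.
New AD: Y = 2165 − 3P.
Set AD = SRAS: 2165 − 3P = 1997 + 5P, so 168 = 8P and P = 21.
Y = 2165 − 3·21 = 2102.

P = 21, Y = 2102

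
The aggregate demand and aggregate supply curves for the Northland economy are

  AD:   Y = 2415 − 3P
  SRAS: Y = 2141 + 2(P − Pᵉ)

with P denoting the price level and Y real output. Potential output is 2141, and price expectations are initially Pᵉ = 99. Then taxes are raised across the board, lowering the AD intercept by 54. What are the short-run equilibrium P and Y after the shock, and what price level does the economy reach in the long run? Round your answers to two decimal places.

AD shifts left: new AD is Y = 2361 − 3P. With Pᵉ = 99, SRAS is Y = 1943 + 2P.
Short run: 2361 − 3P = 1943 + 2P gives 418 = 5P, so P = 83.60 and Y = 2361 − 3P = 2110.20.
Y = 2110.20 is below potential 2141; expectations adjust and SRAS shifts right until Y = 2141.
Long run: on the new AD curve, 2141 = 2361 − 3P gives P = 73.33.

Short run: P = 83.60, Y = 2110.20. Long run: P = 73.33.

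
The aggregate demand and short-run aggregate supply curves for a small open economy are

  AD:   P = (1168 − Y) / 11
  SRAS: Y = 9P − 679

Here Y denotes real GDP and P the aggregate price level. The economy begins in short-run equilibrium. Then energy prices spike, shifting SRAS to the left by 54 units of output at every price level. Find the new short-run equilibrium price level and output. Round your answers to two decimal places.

This is a negative supply shock: SRAS shifts left.
New SRAS: Y = 9P − 733.
Set AD = SRAS: 1168 − 11P = 9P − 733, so 1901 = 20P and P = 95.05.
Substituting into AD, Y = 122.45.

P = 95.05, Y = 122.45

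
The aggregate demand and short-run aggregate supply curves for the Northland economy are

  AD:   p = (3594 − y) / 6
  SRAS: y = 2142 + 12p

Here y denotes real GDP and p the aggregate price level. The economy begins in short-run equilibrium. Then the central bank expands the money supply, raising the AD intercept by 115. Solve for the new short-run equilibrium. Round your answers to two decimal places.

p = 87.06, y = 3186.67

This is a positive demand shock: AD shifts right.
New AD: y = 3709 − 6p.
Set AD = SRAS: 3709 − 6p = 2142 + 12p, so 1567 = 18p and p = 87.06.
Substituting into AD, y = 3186.67.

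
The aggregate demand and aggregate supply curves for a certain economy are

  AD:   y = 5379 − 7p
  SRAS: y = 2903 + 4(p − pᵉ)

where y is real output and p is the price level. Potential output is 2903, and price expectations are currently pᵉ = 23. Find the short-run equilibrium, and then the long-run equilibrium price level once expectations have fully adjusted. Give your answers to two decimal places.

Short run: with pᵉ = 23, SRAS is y = 2811 + 4p. Setting AD = SRAS gives 2568 = 11p, so p = 233.45 and y = 5379 − 7p = 3744.82.
Output 3744.82 is above potential 2903, so over time expected prices rise and SRAS shifts left until y returns to 2903.
Long run: y = 2903 on the AD curve gives 2903 = 5379 − 7p, so p = 353.71.

Short run: p = 233.45, y = 3744.82. Long run: p = 353.71.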